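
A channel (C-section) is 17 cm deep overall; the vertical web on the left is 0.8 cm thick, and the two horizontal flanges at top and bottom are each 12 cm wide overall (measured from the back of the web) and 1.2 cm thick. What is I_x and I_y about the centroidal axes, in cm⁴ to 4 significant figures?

I_x ≈ 2008 cm⁴, I_y ≈ 606.8 cm⁴

Treat the section as a set of non-overlapping primitives; coordinates are from the bounding-box lower-left.
Web: 0.8 × 17, A = 13.6 cm², y = 8.5 cm, Ī = 327.533 cm⁴.
Top flange (beyond web): 11.2 × 1.2, A = 13.44 cm², y = 16.4 cm, Ī = 1.6128 cm⁴.
Bottom flange (beyond web): 11.2 × 1.2, A = 13.44 cm², y = 0.6 cm, Ī = 1.6128 cm⁴.
By symmetry the centroid is at mid-height, ȳ = 8.5 cm.
Transfer each piece to the centroidal x-axis using Ī + A·d² with d = y − 8.5:
  web: d = 0 cm → contributes +327.533 cm⁴
  top flange (beyond web): d = 7.9 cm → contributes +840.403 cm⁴
  bottom flange (beyond web): d = -7.9 cm → contributes +840.403 cm⁴
Total I = 2008.34 cm⁴.
For the y-axis: x̄ = 4.38419 cm.
Repeating about the centroidal y-axis gives I_y = 606.821 cm⁴.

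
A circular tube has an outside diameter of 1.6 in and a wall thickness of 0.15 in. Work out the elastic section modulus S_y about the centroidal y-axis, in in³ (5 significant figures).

Split into non-overlapping primitives; take the origin at the lower-left of the bounding box.
Outer circle: ⌀1.6, A = 2.010619 in², x = 0.8 in, Ī = 0.3216991 in⁴.
Bore (subtracted): ⌀1.3, A = 1.327323 in², x = 0.8 in, Ī = 0.1401985 in⁴.
By symmetry the centroid is at mid-width, x̄ = 0.8 in.
All pieces are centred on the centroidal y-axis, so I = ΣĪ (holes subtracted) = 0.1815006 in⁴.
Extreme fibre distance c = 0.8 in; S = I/c = 0.2268758 in³.

S_y ≈ 0.22688 in³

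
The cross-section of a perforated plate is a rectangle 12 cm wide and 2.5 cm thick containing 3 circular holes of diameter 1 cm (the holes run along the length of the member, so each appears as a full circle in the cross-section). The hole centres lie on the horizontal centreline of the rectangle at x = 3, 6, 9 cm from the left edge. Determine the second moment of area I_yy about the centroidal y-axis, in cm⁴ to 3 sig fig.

I_yy ≈ 346 cm⁴

Split into non-overlapping primitives; take the origin at the lower-left of the bounding box.
Plate: 12 × 2.5, A = 30 cm², x = 6 cm, Ī = 360 cm⁴.
Hole 1 (subtracted): ⌀1, A = 0.7854 cm², x = 3 cm, Ī = 0.049087 cm⁴.
Hole 2 (subtracted): ⌀1, A = 0.7854 cm², x = 6 cm, Ī = 0.049087 cm⁴.
Hole 3 (subtracted): ⌀1, A = 0.7854 cm², x = 9 cm, Ī = 0.049087 cm⁴.
By symmetry the centroid is at mid-width, x̄ = 6 cm.
Transfer each piece to the centroidal y-axis using Ī + A·d² with d = x − 6:
  plate: d = 0 cm → contributes +360 cm⁴
  hole 1: d = -3 cm → contributes −7.1177 cm⁴
  hole 2: d = 0 cm → contributes −0.049087 cm⁴
  hole 3: d = 3 cm → contributes −7.1177 cm⁴
Total I = 345.72 cm⁴.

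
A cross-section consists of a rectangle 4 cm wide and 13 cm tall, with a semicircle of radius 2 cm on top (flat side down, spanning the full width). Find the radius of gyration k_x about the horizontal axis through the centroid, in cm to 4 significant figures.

k_x ≈ 4.218 cm

Split into non-overlapping primitives; take the origin at the lower-left of the bounding box.
Rectangular body: 4 × 13, A = 52 cm², y = 6.5 cm, Ī = 732.333 cm⁴.
Semicircular cap: semicircle r = 2, A = 6.28319 cm², y = 13.8488 cm, Ī = 1.75611 cm⁴.
Centroid: ȳ = ΣA·y / ΣA = 7.29224 cm.
Transfer each piece to the horizontal axis through the centroid using Ī + A·d² with d = y − 7.29224:
  rectangular body: d = -0.792236 cm → contributes +764.971 cm⁴
  semicircular cap: d = 6.55659 cm → contributes +271.863 cm⁴
Total I = 1036.83 cm⁴.
Radius of gyration: k = √(I/A) = √(1036.83 / 58.2832) = 4.21777 cm.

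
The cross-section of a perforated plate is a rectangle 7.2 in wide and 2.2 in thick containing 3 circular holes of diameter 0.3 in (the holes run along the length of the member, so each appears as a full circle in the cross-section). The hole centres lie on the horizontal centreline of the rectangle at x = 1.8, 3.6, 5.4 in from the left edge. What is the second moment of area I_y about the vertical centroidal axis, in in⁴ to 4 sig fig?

Split into non-overlapping primitives; take the origin at the lower-left of the bounding box.
Plate: 7.2 × 2.2, A = 15.84 in², x = 3.6 in, Ī = 68.4288 in⁴.
Hole 1 (subtracted): ⌀0.3, A = 0.0706858 in², x = 1.8 in, Ī = 0.000397608 in⁴.
Hole 2 (subtracted): ⌀0.3, A = 0.0706858 in², x = 3.6 in, Ī = 0.000397608 in⁴.
Hole 3 (subtracted): ⌀0.3, A = 0.0706858 in², x = 5.4 in, Ī = 0.000397608 in⁴.
By symmetry the centroid is at mid-width, x̄ = 3.6 in.
Transfer each piece to the vertical centroidal axis using Ī + A·d² with d = x − 3.6:
  plate: d = 0 in → contributes +68.4288 in⁴
  hole 1: d = -1.8 in → contributes −0.22942 in⁴
  hole 2: d = 0 in → contributes −0.000397608 in⁴
  hole 3: d = 1.8 in → contributes −0.22942 in⁴
Total I = 67.9696 in⁴.

I_y ≈ 67.97 in⁴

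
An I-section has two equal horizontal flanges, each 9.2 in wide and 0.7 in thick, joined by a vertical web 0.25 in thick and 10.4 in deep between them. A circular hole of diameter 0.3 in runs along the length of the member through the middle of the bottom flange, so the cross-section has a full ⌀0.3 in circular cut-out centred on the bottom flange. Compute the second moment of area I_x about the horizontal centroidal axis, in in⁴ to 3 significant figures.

Break the section into simple shapes (no overlaps), measuring from the bottom-left corner of the bounding box.
Bottom flange: 9.2 × 0.7, A = 6.44 in², y = 0.35 in, Ī = 0.26297 in⁴.
Web: 0.25 × 10.4, A = 2.6 in², y = 5.9 in, Ī = 23.435 in⁴.
Top flange: 9.2 × 0.7, A = 6.44 in², y = 11.45 in, Ī = 0.26297 in⁴.
Hole (subtracted): ⌀0.3, A = 0.070686 in², y = 0.35 in, Ī = 0.00039761 in⁴.
Centroid: ȳ = ΣA·y / ΣA = 5.9255 in.
Transfer each piece to the horizontal centroidal axis using Ī + A·d² with d = y − 5.9255:
  bottom flange: d = -5.5755 in → contributes +200.46 in⁴
  web: d = -0.025459 in → contributes +23.436 in⁴
  top flange: d = 5.5245 in → contributes +196.82 in⁴
  hole: d = -5.5755 in → contributes −2.1977 in⁴
Total I = 418.51 in⁴.

I_x ≈ 419 in⁴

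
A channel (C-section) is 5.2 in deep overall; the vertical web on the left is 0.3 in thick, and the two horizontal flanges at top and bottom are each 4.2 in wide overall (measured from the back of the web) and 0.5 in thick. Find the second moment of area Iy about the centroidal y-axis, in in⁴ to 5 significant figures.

Iy ≈ 9.8690 in⁴

Treat the section as a set of non-overlapping primitives; coordinates are from the bounding-box lower-left.
Web: 0.3 × 5.2, A = 1.56 in², x = 0.15 in, Ī = 0.0117 in⁴.
Top flange (beyond web): 3.9 × 0.5, A = 1.95 in², x = 2.25 in, Ī = 2.471625 in⁴.
Bottom flange (beyond web): 3.9 × 0.5, A = 1.95 in², x = 2.25 in, Ī = 2.471625 in⁴.
Centroid: x̄ = ΣA·x / ΣA = 1.65 in.
Transfer each piece to the centroidal y-axis using Ī + A·d² with d = x − 1.65:
  web: d = -1.5 in → contributes +3.5217 in⁴
  top flange (beyond web): d = 0.6 in → contributes +3.173625 in⁴
  bottom flange (beyond web): d = 0.6 in → contributes +3.173625 in⁴
Total I = 9.86895 in⁴.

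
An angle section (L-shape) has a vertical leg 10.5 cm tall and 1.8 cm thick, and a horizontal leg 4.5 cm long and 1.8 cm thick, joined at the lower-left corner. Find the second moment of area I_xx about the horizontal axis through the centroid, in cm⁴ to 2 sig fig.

I_xx ≈ 250 cm⁴

Split into non-overlapping primitives; take the origin at the lower-left of the bounding box.
Vertical leg: 1.8 × 10.5, A = 18.9 cm², y = 5.25 cm, Ī = 173.6 cm⁴.
Horizontal leg (remainder): 2.7 × 1.8, A = 4.86 cm², y = 0.9 cm, Ī = 1.312 cm⁴.
Centroid: ȳ = ΣA·y / ΣA = 4.36 cm.
Transfer each piece to the horizontal axis through the centroid using Ī + A·d² with d = y − 4.36:
  vertical leg: d = 0.8898 cm → contributes +188.6 cm⁴
  horizontal leg (remainder): d = -3.46 cm → contributes +59.5 cm⁴
Total I = 248.1 cm⁴.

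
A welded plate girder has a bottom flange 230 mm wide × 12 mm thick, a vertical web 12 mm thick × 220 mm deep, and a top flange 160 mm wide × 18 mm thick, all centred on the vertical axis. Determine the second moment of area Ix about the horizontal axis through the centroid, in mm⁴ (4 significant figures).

Break the section into simple shapes (no overlaps), measuring from the bottom-left corner of the bounding box.
Bottom plate: 230 × 12, A = 2 760 mm², y = 6 mm, Ī = 33 120 mm⁴.
Web plate: 12 × 220, A = 2 640 mm², y = 122 mm, Ī = 10 648 000 mm⁴.
Top plate: 160 × 18, A = 2 880 mm², y = 241 mm, Ī = 77 760 mm⁴.
Centroid: ȳ = ΣA·y / ΣA = 124.725 mm.
Transfer each piece to the horizontal axis through the centroid using Ī + A·d² with d = y − 124.725:
  bottom plate: d = -118.725 mm → contributes +38 936 809 mm⁴
  web plate: d = -2.72464 mm → contributes +10 667 598 mm⁴
  top plate: d = 116.275 mm → contributes +39 015 244 mm⁴
Total I = 88 619 652 mm⁴.

Ix ≈ 8.862 × 10⁷ mm⁴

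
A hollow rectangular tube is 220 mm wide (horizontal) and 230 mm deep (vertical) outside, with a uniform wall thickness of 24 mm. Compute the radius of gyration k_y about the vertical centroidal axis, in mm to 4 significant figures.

Break the section into simple shapes (no overlaps), measuring from the bottom-left corner of the bounding box.
Outer rectangle: 220 × 230, A = 50 600 mm², x = 110 mm, Ī = 204 086 667 mm⁴.
Inner void (subtracted): 172 × 182, A = 31 304 mm², x = 110 mm, Ī = 77 174 795 mm⁴.
By symmetry the centroid is at mid-width, x̄ = 110 mm.
All pieces are centred on the vertical centroidal axis, so I = ΣĪ (holes subtracted) = 126 911 872 mm⁴.
Radius of gyration: k = √(I/A) = √(126 911 872 / 19 296) = 81.0994 mm.

k_y ≈ 81.10 mm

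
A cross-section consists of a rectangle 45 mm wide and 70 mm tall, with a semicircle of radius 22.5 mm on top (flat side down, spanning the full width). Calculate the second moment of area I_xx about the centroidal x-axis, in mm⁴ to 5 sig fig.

I_xx ≈ 2.5745 × 10⁶ mm⁴

Treat the section as a set of non-overlapping primitives; coordinates are from the bounding-box lower-left.
Rectangular body: 45 × 70, A = 3 150 mm², y = 35 mm, Ī = 1 286 250 mm⁴.
Semicircular cap: semicircle r = 22.5, A = 795.2156 mm², y = 79.5493 mm, Ī = 28129.51 mm⁴.
Centroid: ȳ = ΣA·y / ΣA = 43.97956 mm.
Transfer each piece to the centroidal x-axis using Ī + A·d² with d = y − 43.97956:
  rectangular body: d = -8.979559 mm → contributes +1 540 242 mm⁴
  semicircular cap: d = 35.56974 mm → contributes +1 034 241 mm⁴
Total I = 2 574 484 mm⁴.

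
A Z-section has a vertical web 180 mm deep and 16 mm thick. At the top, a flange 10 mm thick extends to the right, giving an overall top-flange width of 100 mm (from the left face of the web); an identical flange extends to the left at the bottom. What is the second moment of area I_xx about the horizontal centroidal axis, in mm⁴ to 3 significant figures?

Break the section into simple shapes (no overlaps), measuring from the bottom-left corner of the bounding box.
Web: 16 × 180, A = 2 880 mm², y = 90 mm, Ī = 7 776 000 mm⁴.
Top flange (beyond web): 84 × 10, A = 840 mm², y = 175 mm, Ī = 7 000 mm⁴.
Bottom flange (beyond web): 84 × 10, A = 840 mm², y = 5 mm, Ī = 7 000 mm⁴.
Centroid: ȳ = ΣA·y / ΣA = 90 mm.
Transfer each piece to the horizontal centroidal axis using Ī + A·d² with d = y − 90:
  web: d = 0 mm → contributes +7 776 000 mm⁴
  top flange (beyond web): d = 85 mm → contributes +6 076 000 mm⁴
  bottom flange (beyond web): d = -85 mm → contributes +6 076 000 mm⁴
Total I = 19 928 000 mm⁴.

I_xx ≈ 1.99 × 10⁷ mm⁴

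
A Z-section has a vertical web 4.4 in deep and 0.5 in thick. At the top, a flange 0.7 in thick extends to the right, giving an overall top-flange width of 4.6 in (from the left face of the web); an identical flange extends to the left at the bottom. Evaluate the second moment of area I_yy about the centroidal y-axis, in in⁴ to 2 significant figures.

I_yy ≈ 38 in⁴

Split into non-overlapping primitives; take the origin at the lower-left of the bounding box.
Web: 0.5 × 4.4, A = 2.2 in², x = 4.35 in, Ī = 0.04583 in⁴.
Top flange (beyond web): 4.1 × 0.7, A = 2.87 in², x = 6.65 in, Ī = 4.02 in⁴.
Bottom flange (beyond web): 4.1 × 0.7, A = 2.87 in², x = 2.05 in, Ī = 4.02 in⁴.
Centroid: x̄ = ΣA·x / ΣA = 4.35 in.
Transfer each piece to the centroidal y-axis using Ī + A·d² with d = x − 4.35:
  web: d = 0 in → contributes +0.04583 in⁴
  top flange (beyond web): d = 2.3 in → contributes +19.2 in⁴
  bottom flange (beyond web): d = -2.3 in → contributes +19.2 in⁴
Total I = 38.45 in⁴.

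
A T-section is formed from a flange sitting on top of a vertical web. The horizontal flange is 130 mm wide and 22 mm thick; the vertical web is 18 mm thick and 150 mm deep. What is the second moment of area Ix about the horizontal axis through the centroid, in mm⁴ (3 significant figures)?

Ix ≈ 1.54 × 10⁷ mm⁴

Treat the section as a set of non-overlapping primitives; coordinates are from the bounding-box lower-left.
Flange: 130 × 22, A = 2 860 mm², y = 161 mm, Ī = 115 353 mm⁴.
Web: 18 × 150, A = 2 700 mm², y = 75 mm, Ī = 5 062 500 mm⁴.
Centroid: ȳ = ΣA·y / ΣA = 119.24 mm.
Transfer each piece to the horizontal axis through the centroid using Ī + A·d² with d = y − 119.24:
  flange: d = 41.763 mm → contributes +5 103 519 mm⁴
  web: d = -44.237 mm → contributes +10 346 261 mm⁴
Total I = 15 449 780 mm⁴.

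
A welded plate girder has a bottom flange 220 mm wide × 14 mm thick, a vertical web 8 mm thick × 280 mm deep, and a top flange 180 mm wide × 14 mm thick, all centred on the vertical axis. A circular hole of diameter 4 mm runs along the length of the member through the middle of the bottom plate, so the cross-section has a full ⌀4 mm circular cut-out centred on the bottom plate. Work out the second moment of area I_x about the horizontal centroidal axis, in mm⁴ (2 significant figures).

I_x ≈ 1.3 × 10⁸ mm⁴

Split into non-overlapping primitives; take the origin at the lower-left of the bounding box.
Bottom plate: 220 × 14, A = 3 080 mm², y = 7 mm, Ī = 50 307 mm⁴.
Web plate: 8 × 280, A = 2 240 mm², y = 154 mm, Ī = 14 634 667 mm⁴.
Top plate: 180 × 14, A = 2 520 mm², y = 301 mm, Ī = 41 160 mm⁴.
Hole (subtracted): ⌀4, A = 12.57 mm², y = 7 mm, Ī = 12.57 mm⁴.
Centroid: ȳ = ΣA·y / ΣA = 143.7 mm.
Transfer each piece to the horizontal centroidal axis using Ī + A·d² with d = y − 143.7:
  bottom plate: d = -136.7 mm → contributes +57 622 047 mm⁴
  web plate: d = 10.28 mm → contributes +14 871 426 mm⁴
  top plate: d = 157.3 mm → contributes +62 379 077 mm⁴
  hole: d = -136.7 mm → contributes −234 905 mm⁴
Total I = 134 637 645 mm⁴.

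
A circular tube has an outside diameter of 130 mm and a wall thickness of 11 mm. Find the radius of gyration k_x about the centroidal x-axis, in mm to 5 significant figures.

k_x ≈ 42.252 mm

Split into non-overlapping primitives; take the origin at the lower-left of the bounding box.
Outer circle: ⌀130, A = 13273.23 mm², y = 65 mm, Ī = 14 019 848 mm⁴.
Bore (subtracted): ⌀108, A = 9160.884 mm², y = 65 mm, Ī = 6 678 285 mm⁴.
By symmetry the centroid is at mid-height, ȳ = 65 mm.
All pieces are centred on the centroidal x-axis, so I = ΣĪ (holes subtracted) = 7 341 564 mm⁴.
Radius of gyration: k = √(I/A) = √(7 341 564 / 4112.345) = 42.25222 mm.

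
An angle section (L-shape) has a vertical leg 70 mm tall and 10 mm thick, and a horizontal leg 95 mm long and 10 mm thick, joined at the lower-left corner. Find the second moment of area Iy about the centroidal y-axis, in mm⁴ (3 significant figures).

Treat the section as a set of non-overlapping primitives; coordinates are from the bounding-box lower-left.
Vertical leg: 10 × 70, A = 700 mm², x = 5 mm, Ī = 5833.3 mm⁴.
Horizontal leg (remainder): 85 × 10, A = 850 mm², x = 52.5 mm, Ī = 511 771 mm⁴.
Centroid: x̄ = ΣA·x / ΣA = 31.048 mm.
Transfer each piece to the centroidal y-axis using Ī + A·d² with d = x − 31.048:
  vertical leg: d = -26.048 mm → contributes +480 796 mm⁴
  horizontal leg (remainder): d = 21.452 mm → contributes +902 917 mm⁴
Total I = 1 383 713 mm⁴.

Iy ≈ 1.38 × 10⁶ mm⁴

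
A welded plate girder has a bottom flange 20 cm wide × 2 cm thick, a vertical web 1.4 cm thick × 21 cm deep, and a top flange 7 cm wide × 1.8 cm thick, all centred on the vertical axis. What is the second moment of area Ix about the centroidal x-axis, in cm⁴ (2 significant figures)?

Ix ≈ 6800 cm⁴

Break the section into simple shapes (no overlaps), measuring from the bottom-left corner of the bounding box.
Bottom plate: 20 × 2, A = 40 cm², y = 1 cm, Ī = 13.33 cm⁴.
Web plate: 1.4 × 21, A = 29.4 cm², y = 12.5 cm, Ī = 1 080 cm⁴.
Top plate: 7 × 1.8, A = 12.6 cm², y = 23.9 cm, Ī = 3.402 cm⁴.
Centroid: ȳ = ΣA·y / ΣA = 8.642 cm.
Transfer each piece to the centroidal x-axis using Ī + A·d² with d = y − 8.642:
  bottom plate: d = -7.642 cm → contributes +2 349 cm⁴
  web plate: d = 3.858 cm → contributes +1 518 cm⁴
  top plate: d = 15.26 cm → contributes +2 937 cm⁴
Total I = 6 804 cm⁴.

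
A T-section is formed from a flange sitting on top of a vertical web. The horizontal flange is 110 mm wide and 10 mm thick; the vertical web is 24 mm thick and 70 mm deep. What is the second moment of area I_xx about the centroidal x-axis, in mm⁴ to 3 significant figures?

Split into non-overlapping primitives; take the origin at the lower-left of the bounding box.
Flange: 110 × 10, A = 1 100 mm², y = 75 mm, Ī = 9166.7 mm⁴.
Web: 24 × 70, A = 1 680 mm², y = 35 mm, Ī = 686 000 mm⁴.
Centroid: ȳ = ΣA·y / ΣA = 50.827 mm.
Transfer each piece to the centroidal x-axis using Ī + A·d² with d = y − 50.827:
  flange: d = 24.173 mm → contributes +651 916 mm⁴
  web: d = -15.827 mm → contributes +1 106 848 mm⁴
Total I = 1 758 764 mm⁴.

I_xx ≈ 1.76 × 10⁶ mm⁴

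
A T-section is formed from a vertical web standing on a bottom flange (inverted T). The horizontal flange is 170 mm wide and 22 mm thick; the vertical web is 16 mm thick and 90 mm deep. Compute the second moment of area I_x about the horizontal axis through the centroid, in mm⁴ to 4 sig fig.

I_x ≈ 4.383 × 10⁶ mm⁴

Split into non-overlapping primitives; take the origin at the lower-left of the bounding box.
Flange: 170 × 22, A = 3 740 mm², y = 11 mm, Ī = 150 847 mm⁴.
Web: 16 × 90, A = 1 440 mm², y = 67 mm, Ī = 972 000 mm⁴.
Centroid: ȳ = ΣA·y / ΣA = 26.5676 mm.
Transfer each piece to the horizontal axis through the centroid using Ī + A·d² with d = y − 26.5676:
  flange: d = -15.5676 mm → contributes +1 057 233 mm⁴
  web: d = 40.4324 mm → contributes +3 326 085 mm⁴
Total I = 4 383 318 mm⁴.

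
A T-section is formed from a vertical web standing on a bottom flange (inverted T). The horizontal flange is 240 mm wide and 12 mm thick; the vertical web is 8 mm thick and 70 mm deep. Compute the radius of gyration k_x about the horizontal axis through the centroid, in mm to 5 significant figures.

k_x ≈ 17.482 mm

Treat the section as a set of non-overlapping primitives; coordinates are from the bounding-box lower-left.
Flange: 240 × 12, A = 2 880 mm², y = 6 mm, Ī = 34 560 mm⁴.
Web: 8 × 70, A = 560 mm², y = 47 mm, Ī = 228666.7 mm⁴.
Centroid: ȳ = ΣA·y / ΣA = 12.67442 mm.
Transfer each piece to the horizontal axis through the centroid using Ī + A·d² with d = y − 12.67442:
  flange: d = -6.674419 mm → contributes +162857.8 mm⁴
  web: d = 34.32558 mm → contributes +888484.2 mm⁴
Total I = 1 051 342 mm⁴.
Radius of gyration: k = √(I/A) = √(1 051 342 / 3 440) = 17.48207 mm.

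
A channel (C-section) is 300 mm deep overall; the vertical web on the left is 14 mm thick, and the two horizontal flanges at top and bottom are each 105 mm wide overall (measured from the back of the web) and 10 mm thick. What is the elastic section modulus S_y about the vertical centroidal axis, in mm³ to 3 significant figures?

Split into non-overlapping primitives; take the origin at the lower-left of the bounding box.
Web: 14 × 300, A = 4 200 mm², x = 7 mm, Ī = 68 600 mm⁴.
Top flange (beyond web): 91 × 10, A = 910 mm², x = 59.5 mm, Ī = 627 976 mm⁴.
Bottom flange (beyond web): 91 × 10, A = 910 mm², x = 59.5 mm, Ī = 627 976 mm⁴.
Centroid: x̄ = ΣA·x / ΣA = 22.872 mm.
Transfer each piece to the vertical centroidal axis using Ī + A·d² with d = x − 22.872:
  web: d = -15.872 mm → contributes +1 126 678 mm⁴
  top flange (beyond web): d = 36.628 mm → contributes +1 848 835 mm⁴
  bottom flange (beyond web): d = 36.628 mm → contributes +1 848 835 mm⁴
Total I = 4 824 348 mm⁴.
Extreme fibre distance c = 82.128 mm; S = I/c = 58 742 mm³.

S_y ≈ 5.87 × 10⁴ mm³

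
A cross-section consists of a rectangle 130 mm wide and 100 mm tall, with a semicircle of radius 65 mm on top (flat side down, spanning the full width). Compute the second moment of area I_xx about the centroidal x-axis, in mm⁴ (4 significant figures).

Decompose the section into non-overlapping parts with the origin at the bottom-left of its bounding rectangle.
Rectangular body: 130 × 100, A = 13 000 mm², y = 50 mm, Ī = 10 833 333 mm⁴.
Semicircular cap: semicircle r = 65, A = 6636.61 mm², y = 127.587 mm, Ī = 1 959 230 mm⁴.
Centroid: ȳ = ΣA·y / ΣA = 76.2221 mm.
Transfer each piece to the centroidal x-axis using Ī + A·d² with d = y − 76.2221:
  rectangular body: d = -26.2221 mm → contributes +19 772 142 mm⁴
  semicircular cap: d = 51.3647 mm → contributes +19 468 837 mm⁴
Total I = 39 240 978 mm⁴.

I_xx ≈ 3.924 × 10⁷ mm⁴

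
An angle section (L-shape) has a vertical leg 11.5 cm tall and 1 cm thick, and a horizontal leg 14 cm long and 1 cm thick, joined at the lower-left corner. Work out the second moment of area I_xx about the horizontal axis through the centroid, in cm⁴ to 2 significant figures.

I_xx ≈ 300 cm⁴

Split into non-overlapping primitives; take the origin at the lower-left of the bounding box.
Vertical leg: 1 × 11.5, A = 11.5 cm², y = 5.75 cm, Ī = 126.7 cm⁴.
Horizontal leg (remainder): 13 × 1, A = 13 cm², y = 0.5 cm, Ī = 1.083 cm⁴.
Centroid: ȳ = ΣA·y / ΣA = 2.964 cm.
Transfer each piece to the horizontal axis through the centroid using Ī + A·d² with d = y − 2.964:
  vertical leg: d = 2.786 cm → contributes +216 cm⁴
  horizontal leg (remainder): d = -2.464 cm → contributes +80.03 cm⁴
Total I = 296 cm⁴.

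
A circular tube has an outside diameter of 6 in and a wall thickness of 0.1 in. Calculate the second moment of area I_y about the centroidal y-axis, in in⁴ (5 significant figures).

I_y ≈ 8.0675 in⁴

Split into non-overlapping primitives; take the origin at the lower-left of the bounding box.
Outer circle: ⌀6, A = 28.27433 in², x = 3 in, Ī = 63.61725 in⁴.
Bore (subtracted): ⌀5.8, A = 26.42079 in², x = 3 in, Ī = 55.54972 in⁴.
By symmetry the centroid is at mid-width, x̄ = 3 in.
All pieces are centred on the centroidal y-axis, so I = ΣĪ (holes subtracted) = 8.067531 in⁴.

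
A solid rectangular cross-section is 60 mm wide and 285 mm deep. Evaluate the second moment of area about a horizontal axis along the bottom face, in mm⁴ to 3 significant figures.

The section: 60 × 285, A = 17 100 mm², y = 142.5 mm, Ī = 115 745 625 mm⁴.
Transfer it to the bottom edge using Ī + A·d² with d = y − 0:
  the section: d = 142.5 mm → contributes +462 982 500 mm⁴
Total I = 462 982 500 mm⁴.

I_base ≈ 4.63 × 10⁸ mm⁴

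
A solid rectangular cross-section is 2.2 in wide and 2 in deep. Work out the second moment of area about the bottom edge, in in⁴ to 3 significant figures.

I_base ≈ 5.87 in⁴

The section: 2.2 × 2, A = 4.4 in², y = 1 in, Ī = 1.4667 in⁴.
Transfer it to the bottom edge using Ī + A·d² with d = y − 0:
  the section: d = 1 in → contributes +5.8667 in⁴
Total I = 5.8667 in⁴.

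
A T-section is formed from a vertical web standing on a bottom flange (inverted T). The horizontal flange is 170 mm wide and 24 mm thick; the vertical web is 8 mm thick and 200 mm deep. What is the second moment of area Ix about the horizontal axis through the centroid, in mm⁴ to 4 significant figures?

Break the section into simple shapes (no overlaps), measuring from the bottom-left corner of the bounding box.
Flange: 170 × 24, A = 4 080 mm², y = 12 mm, Ī = 195 840 mm⁴.
Web: 8 × 200, A = 1 600 mm², y = 124 mm, Ī = 5 333 333 mm⁴.
Centroid: ȳ = ΣA·y / ΣA = 43.5493 mm.
Transfer each piece to the horizontal axis through the centroid using Ī + A·d² with d = y − 43.5493:
  flange: d = -31.5493 mm → contributes +4 256 901 mm⁴
  web: d = 80.4507 mm → contributes +15 689 039 mm⁴
Total I = 19 945 940 mm⁴.

Ix ≈ 1.995 × 10⁷ mm⁴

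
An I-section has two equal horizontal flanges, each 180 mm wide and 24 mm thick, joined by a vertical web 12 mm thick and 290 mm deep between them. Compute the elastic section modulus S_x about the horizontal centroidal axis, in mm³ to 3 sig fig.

Decompose the section into non-overlapping parts with the origin at the bottom-left of its bounding rectangle.
Bottom flange: 180 × 24, A = 4 320 mm², y = 12 mm, Ī = 207 360 mm⁴.
Web: 12 × 290, A = 3 480 mm², y = 169 mm, Ī = 24 389 000 mm⁴.
Top flange: 180 × 24, A = 4 320 mm², y = 326 mm, Ī = 207 360 mm⁴.
By symmetry the centroid is at mid-height, ȳ = 169 mm.
Transfer each piece to the horizontal centroidal axis using Ī + A·d² with d = y − 169:
  bottom flange: d = -157 mm → contributes +106 691 040 mm⁴
  web: d = 0 mm → contributes +24 389 000 mm⁴
  top flange: d = 157 mm → contributes +106 691 040 mm⁴
Total I = 237 771 080 mm⁴.
Extreme fibre distance c = 169 mm; S = I/c = 1 406 929 mm³.

S_x ≈ 1.41 × 10⁶ mm³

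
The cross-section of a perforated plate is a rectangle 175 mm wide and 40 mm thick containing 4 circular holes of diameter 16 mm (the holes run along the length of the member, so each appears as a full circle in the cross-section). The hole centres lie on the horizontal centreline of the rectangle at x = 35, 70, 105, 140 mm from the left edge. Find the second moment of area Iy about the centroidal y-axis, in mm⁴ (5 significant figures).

Iy ≈ 1.6620 × 10⁷ mm⁴

Treat the section as a set of non-overlapping primitives; coordinates are from the bounding-box lower-left.
Plate: 175 × 40, A = 7 000 mm², x = 87.5 mm, Ī = 17 864 583 mm⁴.
Hole 1 (subtracted): ⌀16, A = 201.0619 mm², x = 35 mm, Ī = 3216.991 mm⁴.
Hole 2 (subtracted): ⌀16, A = 201.0619 mm², x = 70 mm, Ī = 3216.991 mm⁴.
Hole 3 (subtracted): ⌀16, A = 201.0619 mm², x = 105 mm, Ī = 3216.991 mm⁴.
Hole 4 (subtracted): ⌀16, A = 201.0619 mm², x = 140 mm, Ī = 3216.991 mm⁴.
By symmetry the centroid is at mid-width, x̄ = 87.5 mm.
Transfer each piece to the centroidal y-axis using Ī + A·d² with d = x − 87.5:
  plate: d = 0 mm → contributes +17 864 583 mm⁴
  hole 1: d = -52.5 mm → contributes −557393.9 mm⁴
  hole 2: d = -17.5 mm → contributes −64792.21 mm⁴
  hole 3: d = 17.5 mm → contributes −64792.21 mm⁴
  hole 4: d = 52.5 mm → contributes −557393.9 mm⁴
Total I = 16 620 211 mm⁴.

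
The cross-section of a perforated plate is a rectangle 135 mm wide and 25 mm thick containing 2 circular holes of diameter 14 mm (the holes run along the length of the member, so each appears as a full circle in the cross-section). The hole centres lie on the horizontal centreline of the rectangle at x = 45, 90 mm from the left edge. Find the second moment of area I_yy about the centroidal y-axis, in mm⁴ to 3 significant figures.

I_yy ≈ 4.97 × 10⁶ mm⁴

Decompose the section into non-overlapping parts with the origin at the bottom-left of its bounding rectangle.
Plate: 135 × 25, A = 3 375 mm², x = 67.5 mm, Ī = 5 125 781 mm⁴.
Hole 1 (subtracted): ⌀14, A = 153.94 mm², x = 45 mm, Ī = 1885.7 mm⁴.
Hole 2 (subtracted): ⌀14, A = 153.94 mm², x = 90 mm, Ī = 1885.7 mm⁴.
By symmetry the centroid is at mid-width, x̄ = 67.5 mm.
Transfer each piece to the centroidal y-axis using Ī + A·d² with d = x − 67.5:
  plate: d = 0 mm → contributes +5 125 781 mm⁴
  hole 1: d = -22.5 mm → contributes −79 817 mm⁴
  hole 2: d = 22.5 mm → contributes −79 817 mm⁴
Total I = 4 966 148 mm⁴.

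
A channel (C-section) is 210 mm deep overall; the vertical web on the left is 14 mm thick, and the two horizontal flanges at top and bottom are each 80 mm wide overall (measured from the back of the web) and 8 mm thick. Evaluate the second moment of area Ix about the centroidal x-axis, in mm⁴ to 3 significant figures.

Break the section into simple shapes (no overlaps), measuring from the bottom-left corner of the bounding box.
Web: 14 × 210, A = 2 940 mm², y = 105 mm, Ī = 10 804 500 mm⁴.
Top flange (beyond web): 66 × 8, A = 528 mm², y = 206 mm, Ī = 2 816 mm⁴.
Bottom flange (beyond web): 66 × 8, A = 528 mm², y = 4 mm, Ī = 2 816 mm⁴.
By symmetry the centroid is at mid-height, ȳ = 105 mm.
Transfer each piece to the centroidal x-axis using Ī + A·d² with d = y − 105:
  web: d = 0 mm → contributes +10 804 500 mm⁴
  top flange (beyond web): d = 101 mm → contributes +5 388 944 mm⁴
  bottom flange (beyond web): d = -101 mm → contributes +5 388 944 mm⁴
Total I = 21 582 388 mm⁴.

Ix ≈ 2.16 × 10⁷ mm⁴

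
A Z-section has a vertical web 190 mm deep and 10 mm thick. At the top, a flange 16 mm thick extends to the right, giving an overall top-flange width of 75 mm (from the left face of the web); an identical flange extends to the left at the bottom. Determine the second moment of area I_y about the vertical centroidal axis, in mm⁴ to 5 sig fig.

I_y ≈ 3.6732 × 10⁶ mm⁴

Break the section into simple shapes (no overlaps), measuring from the bottom-left corner of the bounding box.
Web: 10 × 190, A = 1 900 mm², x = 70 mm, Ī = 15833.33 mm⁴.
Top flange (beyond web): 65 × 16, A = 1 040 mm², x = 107.5 mm, Ī = 366166.7 mm⁴.
Bottom flange (beyond web): 65 × 16, A = 1 040 mm², x = 32.5 mm, Ī = 366166.7 mm⁴.
Centroid: x̄ = ΣA·x / ΣA = 70 mm.
Transfer each piece to the vertical centroidal axis using Ī + A·d² with d = x − 70:
  web: d = 0 mm → contributes +15833.33 mm⁴
  top flange (beyond web): d = 37.5 mm → contributes +1 828 667 mm⁴
  bottom flange (beyond web): d = -37.5 mm → contributes +1 828 667 mm⁴
Total I = 3 673 167 mm⁴.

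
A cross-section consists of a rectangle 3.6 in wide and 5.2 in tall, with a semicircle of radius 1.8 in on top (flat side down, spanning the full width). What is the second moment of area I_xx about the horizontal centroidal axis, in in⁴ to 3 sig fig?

I_xx ≈ 88.6 in⁴

Treat the section as a set of non-overlapping primitives; coordinates are from the bounding-box lower-left.
Rectangular body: 3.6 × 5.2, A = 18.72 in², y = 2.6 in, Ī = 42.182 in⁴.
Semicircular cap: semicircle r = 1.8, A = 5.0894 in², y = 5.9639 in, Ī = 1.1522 in⁴.
Centroid: ȳ = ΣA·y / ΣA = 3.3191 in.
Transfer each piece to the horizontal centroidal axis using Ī + A·d² with d = y − 3.3191:
  rectangular body: d = -0.71906 in → contributes +51.862 in⁴
  semicircular cap: d = 2.6449 in → contributes +36.754 in⁴
Total I = 88.616 in⁴.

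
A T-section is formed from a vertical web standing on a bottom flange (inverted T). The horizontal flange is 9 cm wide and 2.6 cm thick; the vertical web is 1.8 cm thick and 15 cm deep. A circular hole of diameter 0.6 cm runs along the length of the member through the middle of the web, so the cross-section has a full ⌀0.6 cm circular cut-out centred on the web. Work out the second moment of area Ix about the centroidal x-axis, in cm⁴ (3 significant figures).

Decompose the section into non-overlapping parts with the origin at the bottom-left of its bounding rectangle.
Flange: 9 × 2.6, A = 23.4 cm², y = 1.3 cm, Ī = 13.182 cm⁴.
Web: 1.8 × 15, A = 27 cm², y = 10.1 cm, Ī = 506.25 cm⁴.
Hole (subtracted): ⌀0.6, A = 0.28274 cm², y = 10.1 cm, Ī = 0.0063617 cm⁴.
Centroid: ȳ = ΣA·y / ΣA = 5.9912 cm.
Transfer each piece to the centroidal x-axis using Ī + A·d² with d = y − 5.9912:
  flange: d = -4.6912 cm → contributes +528.16 cm⁴
  web: d = 4.1088 cm → contributes +962.06 cm⁴
  hole: d = 4.1088 cm → contributes −4.7796 cm⁴
Total I = 1485.4 cm⁴.

Ix ≈ 1490 cm⁴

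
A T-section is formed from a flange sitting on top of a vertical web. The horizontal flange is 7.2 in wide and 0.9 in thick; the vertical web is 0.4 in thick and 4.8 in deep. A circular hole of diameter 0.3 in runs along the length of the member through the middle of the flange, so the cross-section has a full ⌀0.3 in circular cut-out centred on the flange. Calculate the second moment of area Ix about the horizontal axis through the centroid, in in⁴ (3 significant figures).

Decompose the section into non-overlapping parts with the origin at the bottom-left of its bounding rectangle.
Flange: 7.2 × 0.9, A = 6.48 in², y = 5.25 in, Ī = 0.4374 in⁴.
Web: 0.4 × 4.8, A = 1.92 in², y = 2.4 in, Ī = 3.6864 in⁴.
Hole (subtracted): ⌀0.3, A = 0.070686 in², y = 5.25 in, Ī = 0.00039761 in⁴.
Centroid: ȳ = ΣA·y / ΣA = 4.593 in.
Transfer each piece to the horizontal axis through the centroid using Ī + A·d² with d = y − 4.593:
  flange: d = 0.65696 in → contributes +3.2341 in⁴
  web: d = -2.193 in → contributes +12.921 in⁴
  hole: d = 0.65696 in → contributes −0.030905 in⁴
Total I = 16.124 in⁴.

Ix ≈ 16.1 in⁴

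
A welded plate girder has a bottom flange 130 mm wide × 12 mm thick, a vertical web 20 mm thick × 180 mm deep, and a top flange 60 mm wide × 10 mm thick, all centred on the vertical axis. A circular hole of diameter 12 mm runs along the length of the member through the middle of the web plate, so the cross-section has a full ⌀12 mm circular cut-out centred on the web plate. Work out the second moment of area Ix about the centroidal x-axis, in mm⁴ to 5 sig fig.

Decompose the section into non-overlapping parts with the origin at the bottom-left of its bounding rectangle.
Bottom plate: 130 × 12, A = 1 560 mm², y = 6 mm, Ī = 18 720 mm⁴.
Web plate: 20 × 180, A = 3 600 mm², y = 102 mm, Ī = 9 720 000 mm⁴.
Top plate: 60 × 10, A = 600 mm², y = 197 mm, Ī = 5 000 mm⁴.
Hole (subtracted): ⌀12, A = 113.0973 mm², y = 102 mm, Ī = 1017.876 mm⁴.
Centroid: ȳ = ΣA·y / ΣA = 85.5733 mm.
Transfer each piece to the centroidal x-axis using Ī + A·d² with d = y − 85.5733:
  bottom plate: d = -79.5733 mm → contributes +9 896 499 mm⁴
  web plate: d = 16.4267 mm → contributes +10 691 412 mm⁴
  top plate: d = 111.4267 mm → contributes +7 454 546 mm⁴
  hole: d = 16.4267 mm → contributes −31535.68 mm⁴
Total I = 28 010 921 mm⁴.

Ix ≈ 2.8011 × 10⁷ mm⁴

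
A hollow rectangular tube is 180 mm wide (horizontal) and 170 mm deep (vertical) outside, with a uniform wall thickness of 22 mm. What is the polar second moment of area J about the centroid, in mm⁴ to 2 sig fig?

Decompose the section into non-overlapping parts with the origin at the bottom-left of its bounding rectangle.
Outer rectangle: 180 × 170, A = 30 600 mm², y = 85 mm, Ī = 73 695 000 mm⁴.
Inner void (subtracted): 136 × 126, A = 17 136 mm², y = 85 mm, Ī = 22 670 928 mm⁴.
By symmetry the centroid is at mid-height, ȳ = 85 mm.
All pieces are centred on the centroidal x-axis, so I = ΣĪ (holes subtracted) = 51 024 072 mm⁴.
Repeating about the centroidal y-axis gives I_y = 56 207 712 mm⁴.
Polar second moment: J = I_x + I_y = 107 231 784 mm⁴.

J ≈ 1.1 × 10⁸ mm⁴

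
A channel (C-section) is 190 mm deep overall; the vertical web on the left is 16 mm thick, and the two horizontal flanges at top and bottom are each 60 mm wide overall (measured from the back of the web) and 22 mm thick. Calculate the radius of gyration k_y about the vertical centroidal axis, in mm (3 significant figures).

Split into non-overlapping primitives; take the origin at the lower-left of the bounding box.
Web: 16 × 190, A = 3 040 mm², x = 8 mm, Ī = 64 853 mm⁴.
Top flange (beyond web): 44 × 22, A = 968 mm², x = 38 mm, Ī = 156 171 mm⁴.
Bottom flange (beyond web): 44 × 22, A = 968 mm², x = 38 mm, Ī = 156 171 mm⁴.
Centroid: x̄ = ΣA·x / ΣA = 19.672 mm.
Transfer each piece to the vertical centroidal axis using Ī + A·d² with d = x − 19.672:
  web: d = -11.672 mm → contributes +479 011 mm⁴
  top flange (beyond web): d = 18.328 mm → contributes +481 336 mm⁴
  bottom flange (beyond web): d = 18.328 mm → contributes +481 336 mm⁴
Total I = 1 441 683 mm⁴.
Radius of gyration: k = √(I/A) = √(1 441 683 / 4 976) = 17.021 mm.

k_y ≈ 17.0 mm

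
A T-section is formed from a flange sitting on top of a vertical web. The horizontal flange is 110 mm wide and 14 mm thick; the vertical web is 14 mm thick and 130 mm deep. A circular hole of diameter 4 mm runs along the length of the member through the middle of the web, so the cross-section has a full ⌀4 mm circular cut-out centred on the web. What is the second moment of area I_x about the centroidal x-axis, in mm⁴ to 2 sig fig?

I_x ≈ 6.9 × 10⁶ mm⁴

Decompose the section into non-overlapping parts with the origin at the bottom-left of its bounding rectangle.
Flange: 110 × 14, A = 1 540 mm², y = 137 mm, Ī = 25 153 mm⁴.
Web: 14 × 130, A = 1 820 mm², y = 65 mm, Ī = 2 563 167 mm⁴.
Hole (subtracted): ⌀4, A = 12.57 mm², y = 65 mm, Ī = 12.57 mm⁴.
Centroid: ȳ = ΣA·y / ΣA = 98.12 mm.
Transfer each piece to the centroidal x-axis using Ī + A·d² with d = y − 98.12:
  flange: d = 38.88 mm → contributes +2 352 636 mm⁴
  web: d = -33.12 mm → contributes +4 560 055 mm⁴
  hole: d = -33.12 mm → contributes −13 800 mm⁴
Total I = 6 898 891 mm⁴.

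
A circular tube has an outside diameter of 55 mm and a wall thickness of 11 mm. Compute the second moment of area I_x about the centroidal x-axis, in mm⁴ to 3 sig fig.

Decompose the section into non-overlapping parts with the origin at the bottom-left of its bounding rectangle.
Outer circle: ⌀55, A = 2375.8 mm², y = 27.5 mm, Ī = 449 180 mm⁴.
Bore (subtracted): ⌀33, A = 855.3 mm², y = 27.5 mm, Ī = 58 214 mm⁴.
By symmetry the centroid is at mid-height, ȳ = 27.5 mm.
All pieces are centred on the centroidal x-axis, so I = ΣĪ (holes subtracted) = 390 966 mm⁴.

I_x ≈ 3.91 × 10⁵ mm⁴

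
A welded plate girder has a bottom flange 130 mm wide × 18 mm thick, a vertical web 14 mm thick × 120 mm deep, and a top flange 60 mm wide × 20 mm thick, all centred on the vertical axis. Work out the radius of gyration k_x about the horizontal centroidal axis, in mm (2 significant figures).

Split into non-overlapping primitives; take the origin at the lower-left of the bounding box.
Bottom plate: 130 × 18, A = 2 340 mm², y = 9 mm, Ī = 63 180 mm⁴.
Web plate: 14 × 120, A = 1 680 mm², y = 78 mm, Ī = 2 016 000 mm⁴.
Top plate: 60 × 20, A = 1 200 mm², y = 148 mm, Ī = 40 000 mm⁴.
Centroid: ȳ = ΣA·y / ΣA = 63.16 mm.
Transfer each piece to the horizontal centroidal axis using Ī + A·d² with d = y − 63.16:
  bottom plate: d = -54.16 mm → contributes +6 927 348 mm⁴
  web plate: d = 14.84 mm → contributes +2 385 933 mm⁴
  top plate: d = 84.84 mm → contributes +8 677 203 mm⁴
Total I = 17 990 485 mm⁴.
Radius of gyration: k = √(I/A) = √(17 990 485 / 5 220) = 58.71 mm.

k_x ≈ 59 mm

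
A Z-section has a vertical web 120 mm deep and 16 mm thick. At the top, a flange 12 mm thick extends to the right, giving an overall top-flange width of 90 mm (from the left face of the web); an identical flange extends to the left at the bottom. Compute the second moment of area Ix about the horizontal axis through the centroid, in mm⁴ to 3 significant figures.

Decompose the section into non-overlapping parts with the origin at the bottom-left of its bounding rectangle.
Web: 16 × 120, A = 1 920 mm², y = 60 mm, Ī = 2 304 000 mm⁴.
Top flange (beyond web): 74 × 12, A = 888 mm², y = 114 mm, Ī = 10 656 mm⁴.
Bottom flange (beyond web): 74 × 12, A = 888 mm², y = 6 mm, Ī = 10 656 mm⁴.
Centroid: ȳ = ΣA·y / ΣA = 60 mm.
Transfer each piece to the horizontal axis through the centroid using Ī + A·d² with d = y − 60:
  web: d = 0 mm → contributes +2 304 000 mm⁴
  top flange (beyond web): d = 54 mm → contributes +2 600 064 mm⁴
  bottom flange (beyond web): d = -54 mm → contributes +2 600 064 mm⁴
Total I = 7 504 128 mm⁴.

Ix ≈ 7.50 × 10⁶ mm⁴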